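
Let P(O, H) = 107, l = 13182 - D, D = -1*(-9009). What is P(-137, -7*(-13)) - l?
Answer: -4066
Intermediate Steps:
D = 9009
l = 4173 (l = 13182 - 1*9009 = 13182 - 9009 = 4173)
P(-137, -7*(-13)) - l = 107 - 1*4173 = 107 - 4173 = -4066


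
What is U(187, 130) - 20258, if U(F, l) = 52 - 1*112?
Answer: -20318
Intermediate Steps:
U(F, l) = -60 (U(F, l) = 52 - 112 = -60)
U(187, 130) - 20258 = -60 - 20258 = -20318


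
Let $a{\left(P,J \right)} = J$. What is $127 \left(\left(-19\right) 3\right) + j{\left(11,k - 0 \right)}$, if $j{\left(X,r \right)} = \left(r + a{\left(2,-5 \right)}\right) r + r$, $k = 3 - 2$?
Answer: $-7242$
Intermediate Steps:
$k = 1$ ($k = 3 - 2 = 1$)
$j{\left(X,r \right)} = r + r \left(-5 + r\right)$ ($j{\left(X,r \right)} = \left(r - 5\right) r + r = \left(-5 + r\right) r + r = r \left(-5 + r\right) + r = r + r \left(-5 + r\right)$)
$127 \left(\left(-19\right) 3\right) + j{\left(11,k - 0 \right)} = 127 \left(\left(-19\right) 3\right) + \left(1 - 0\right) \left(-4 + \left(1 - 0\right)\right) = 127 \left(-57\right) + \left(1 + 0\right) \left(-4 + \left(1 + 0\right)\right) = -7239 + 1 \left(-4 + 1\right) = -7239 + 1 \left(-3\right) = -7239 - 3 = -7242$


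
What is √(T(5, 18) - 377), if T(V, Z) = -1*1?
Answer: 3*I*√42 ≈ 19.442*I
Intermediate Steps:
T(V, Z) = -1
√(T(5, 18) - 377) = √(-1 - 377) = √(-378) = 3*I*√42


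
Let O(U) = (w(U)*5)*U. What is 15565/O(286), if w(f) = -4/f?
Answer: -3113/4 ≈ -778.25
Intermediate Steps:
O(U) = -20 (O(U) = (-4/U*5)*U = (-20/U)*U = -20)
15565/O(286) = 15565/(-20) = 15565*(-1/20) = -3113/4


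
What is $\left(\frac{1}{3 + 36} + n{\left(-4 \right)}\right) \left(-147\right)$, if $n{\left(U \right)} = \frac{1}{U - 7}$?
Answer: $\frac{1372}{143} \approx 9.5944$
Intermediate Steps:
$n{\left(U \right)} = \frac{1}{-7 + U}$
$\left(\frac{1}{3 + 36} + n{\left(-4 \right)}\right) \left(-147\right) = \left(\frac{1}{3 + 36} + \frac{1}{-7 - 4}\right) \left(-147\right) = \left(\frac{1}{39} + \frac{1}{-11}\right) \left(-147\right) = \left(\frac{1}{39} - \frac{1}{11}\right) \left(-147\right) = \left(- \frac{28}{429}\right) \left(-147\right) = \frac{1372}{143}$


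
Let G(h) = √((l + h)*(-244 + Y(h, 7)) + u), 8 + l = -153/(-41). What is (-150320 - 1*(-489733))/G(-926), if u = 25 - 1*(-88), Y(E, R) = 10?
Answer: 339413*√366114707/8929627 ≈ 727.28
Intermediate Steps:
u = 113 (u = 25 + 88 = 113)
l = -175/41 (l = -8 - 153/(-41) = -8 - 153*(-1/41) = -8 + 153/41 = -175/41 ≈ -4.2683)
G(h) = √(45583/41 - 234*h) (G(h) = √((-175/41 + h)*(-244 + 10) + 113) = √((-175/41 + h)*(-234) + 113) = √((40950/41 - 234*h) + 113) = √(45583/41 - 234*h))
(-150320 - 1*(-489733))/G(-926) = (-150320 - 1*(-489733))/((√(1868903 - 393354*(-926))/41)) = (-150320 + 489733)/((√(1868903 + 364245804)/41)) = 339413/((√366114707/41)) = 339413*(√366114707/8929627) = 339413*√366114707/8929627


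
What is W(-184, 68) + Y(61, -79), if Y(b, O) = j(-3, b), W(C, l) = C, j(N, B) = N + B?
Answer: -126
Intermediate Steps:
j(N, B) = B + N
Y(b, O) = -3 + b (Y(b, O) = b - 3 = -3 + b)
W(-184, 68) + Y(61, -79) = -184 + (-3 + 61) = -184 + 58 = -126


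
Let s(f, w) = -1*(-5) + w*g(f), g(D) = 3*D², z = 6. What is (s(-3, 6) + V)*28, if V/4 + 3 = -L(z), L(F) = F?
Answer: 3668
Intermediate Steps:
s(f, w) = 5 + 3*w*f² (s(f, w) = -1*(-5) + w*(3*f²) = 5 + 3*w*f²)
V = -36 (V = -12 + 4*(-1*6) = -12 + 4*(-6) = -12 - 24 = -36)
(s(-3, 6) + V)*28 = ((5 + 3*6*(-3)²) - 36)*28 = ((5 + 3*6*9) - 36)*28 = ((5 + 162) - 36)*28 = (167 - 36)*28 = 131*28 = 3668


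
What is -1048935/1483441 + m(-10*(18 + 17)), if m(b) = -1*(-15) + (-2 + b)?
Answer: -500968552/1483441 ≈ -337.71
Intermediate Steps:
m(b) = 13 + b (m(b) = 15 + (-2 + b) = 13 + b)
-1048935/1483441 + m(-10*(18 + 17)) = -1048935/1483441 + (13 - 10*(18 + 17)) = -1048935*1/1483441 + (13 - 10*35) = -1048935/1483441 + (13 - 350) = -1048935/1483441 - 337 = -500968552/1483441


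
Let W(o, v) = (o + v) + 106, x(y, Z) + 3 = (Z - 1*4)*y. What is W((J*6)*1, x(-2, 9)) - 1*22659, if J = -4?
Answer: -22590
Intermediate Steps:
x(y, Z) = -3 + y*(-4 + Z) (x(y, Z) = -3 + (Z - 1*4)*y = -3 + (Z - 4)*y = -3 + (-4 + Z)*y = -3 + y*(-4 + Z))
W(o, v) = 106 + o + v
W((J*6)*1, x(-2, 9)) - 1*22659 = (106 - 4*6*1 + (-3 - 4*(-2) + 9*(-2))) - 1*22659 = (106 - 24*1 + (-3 + 8 - 18)) - 22659 = (106 - 24 - 13) - 22659 = 69 - 22659 = -22590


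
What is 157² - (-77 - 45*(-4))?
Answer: 24546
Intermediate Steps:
157² - (-77 - 45*(-4)) = 24649 - (-77 + 180) = 24649 - 1*103 = 24649 - 103 = 24546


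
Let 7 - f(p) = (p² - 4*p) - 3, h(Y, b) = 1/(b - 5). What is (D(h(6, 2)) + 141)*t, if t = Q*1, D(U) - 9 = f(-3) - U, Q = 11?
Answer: 4598/3 ≈ 1532.7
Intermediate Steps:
h(Y, b) = 1/(-5 + b)
f(p) = 10 - p² + 4*p (f(p) = 7 - ((p² - 4*p) - 3) = 7 - (-3 + p² - 4*p) = 7 + (3 - p² + 4*p) = 10 - p² + 4*p)
D(U) = -2 - U (D(U) = 9 + ((10 - 1*(-3)² + 4*(-3)) - U) = 9 + ((10 - 1*9 - 12) - U) = 9 + ((10 - 9 - 12) - U) = 9 + (-11 - U) = -2 - U)
t = 11 (t = 11*1 = 11)
(D(h(6, 2)) + 141)*t = ((-2 - 1/(-5 + 2)) + 141)*11 = ((-2 - 1/(-3)) + 141)*11 = ((-2 - 1*(-⅓)) + 141)*11 = ((-2 + ⅓) + 141)*11 = (-5/3 + 141)*11 = (418/3)*11 = 4598/3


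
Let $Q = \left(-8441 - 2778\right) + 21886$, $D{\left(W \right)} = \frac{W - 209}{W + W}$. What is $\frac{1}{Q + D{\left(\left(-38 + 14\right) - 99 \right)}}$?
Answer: $\frac{123}{1312207} \approx 9.3735 \cdot 10^{-5}$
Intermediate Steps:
$D{\left(W \right)} = \frac{-209 + W}{2 W}$
$Q = 10667$ ($Q = -11219 + 21886 = 10667$)
$\frac{1}{Q + D{\left(\left(-38 + 14\right) - 99 \right)}} = \frac{1}{10667 + \frac{-209 + \left(\left(-38 + 14\right) - 99\right)}{2 \left(\left(-38 + 14\right) - 99\right)}} = \frac{1}{10667 + \frac{-209 - 123}{2 \left(-24 - 99\right)}} = \frac{1}{10667 + \frac{-209 - 123}{2 \left(-123\right)}} = \frac{1}{10667 + \frac{1}{2} \left(- \frac{1}{123}\right) \left(-332\right)} = \frac{1}{10667 + \frac{166}{123}} = \frac{1}{\frac{1312207}{123}} = \frac{123}{1312207}$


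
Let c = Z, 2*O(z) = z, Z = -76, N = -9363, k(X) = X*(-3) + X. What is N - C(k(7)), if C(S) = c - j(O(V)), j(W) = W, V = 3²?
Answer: -18565/2 ≈ -9282.5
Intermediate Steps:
k(X) = -2*X (k(X) = -3*X + X = -2*X)
V = 9
O(z) = z/2
c = -76
C(S) = -161/2 (C(S) = -76 - 9/2 = -161/2)
N - C(k(7)) = -9363 - 1*(-161/2) = -9363 + 161/2 = -18565/2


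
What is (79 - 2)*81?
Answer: 6237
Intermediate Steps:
(79 - 2)*81 = 77*81 = 6237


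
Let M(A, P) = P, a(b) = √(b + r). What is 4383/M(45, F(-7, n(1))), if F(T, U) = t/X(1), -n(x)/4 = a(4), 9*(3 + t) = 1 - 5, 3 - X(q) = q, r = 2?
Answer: -78894/31 ≈ -2545.0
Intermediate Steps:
X(q) = 3 - q
a(b) = √(2 + b) (a(b) = √(b + 2) = √(2 + b))
t = -31/9 (t = -3 + (1 - 5)/9 = -3 + (⅑)*(-4) = -3 - 4/9 = -31/9 ≈ -3.4444)
n(x) = -4*√6 (n(x) = -4*√(2 + 4) = -4*√6)
F(T, U) = -31/18 (F(T, U) = -31/(9*(3 - 1*1)) = -31/(9*(3 - 1)) = -31/9/2 = -31/9*½ = -31/18)
4383/M(45, F(-7, n(1))) = 4383/(-31/18) = 4383*(-18/31) = -78894/31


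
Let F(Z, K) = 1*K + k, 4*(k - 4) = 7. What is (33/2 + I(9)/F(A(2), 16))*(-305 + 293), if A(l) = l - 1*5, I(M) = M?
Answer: -5886/29 ≈ -202.97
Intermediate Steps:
A(l) = -5 + l (A(l) = l - 5 = -5 + l)
k = 23/4 (k = 4 + (1/4)*7 = 4 + 7/4 = 23/4 ≈ 5.7500)
F(Z, K) = 23/4 + K (F(Z, K) = 1*K + 23/4 = K + 23/4 = 23/4 + K)
(33/2 + I(9)/F(A(2), 16))*(-305 + 293) = (33/2 + 9/(23/4 + 16))*(-305 + 293) = (33*(1/2) + 9/(87/4))*(-12) = (33/2 + 9*(4/87))*(-12) = (33/2 + 12/29)*(-12) = (981/58)*(-12) = -5886/29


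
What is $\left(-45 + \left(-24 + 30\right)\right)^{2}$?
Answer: $1521$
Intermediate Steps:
$\left(-45 + \left(-24 + 30\right)\right)^{2} = \left(-45 + 6\right)^{2} = \left(-39\right)^{2} = 1521$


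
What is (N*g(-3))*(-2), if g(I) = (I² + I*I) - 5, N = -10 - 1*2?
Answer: 312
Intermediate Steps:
N = -12 (N = -10 - 2 = -12)
g(I) = -5 + 2*I² (g(I) = (I² + I²) - 5 = 2*I² - 5 = -5 + 2*I²)
(N*g(-3))*(-2) = -12*(-5 + 2*(-3)²)*(-2) = -12*(-5 + 2*9)*(-2) = -12*(-5 + 18)*(-2) = -12*13*(-2) = -156*(-2) = 312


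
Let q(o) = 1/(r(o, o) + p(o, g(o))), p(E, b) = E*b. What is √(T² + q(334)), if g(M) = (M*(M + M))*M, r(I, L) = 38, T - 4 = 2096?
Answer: √2731934713799730973090482310/24889482310 ≈ 2100.0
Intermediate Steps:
T = 2100 (T = 4 + 2096 = 2100)
g(M) = 2*M³ (g(M) = (M*(2*M))*M = (2*M²)*M = 2*M³)
q(o) = 1/(38 + 2*o⁴) (q(o) = 1/(38 + o*(2*o³)) = 1/(38 + 2*o⁴))
√(T² + q(334)) = √(2100² + 1/(2*(19 + 334⁴))) = √(4410000 + 1/(2*(19 + 12444741136))) = √(4410000 + (½)/12444741155) = √(4410000 + (½)*(1/12444741155)) = √(4410000 + 1/24889482310) = √(109762616987100001/24889482310) = √2731934713799730973090482310/24889482310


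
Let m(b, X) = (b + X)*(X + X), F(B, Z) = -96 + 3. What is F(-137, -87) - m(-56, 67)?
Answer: -1567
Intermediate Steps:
F(B, Z) = -93
m(b, X) = 2*X*(X + b) (m(b, X) = (X + b)*(2*X) = 2*X*(X + b))
F(-137, -87) - m(-56, 67) = -93 - 2*67*(67 - 56) = -93 - 2*67*11 = -93 - 1*1474 = -93 - 1474 = -1567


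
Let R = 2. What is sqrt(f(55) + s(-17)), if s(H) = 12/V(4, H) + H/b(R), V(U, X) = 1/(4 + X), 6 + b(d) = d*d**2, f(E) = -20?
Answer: 3*I*sqrt(82)/2 ≈ 13.583*I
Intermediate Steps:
b(d) = -6 + d**3 (b(d) = -6 + d*d**2 = -6 + d**3)
s(H) = 48 + 25*H/2 (s(H) = 12/(1/(4 + H)) + H/(-6 + 2**3) = 12*(4 + H) + H/(-6 + 8) = (48 + 12*H) + H/2 = 48 + 25*H/2)
sqrt(f(55) + s(-17)) = sqrt(-20 + (48 + (25/2)*(-17))) = sqrt(-20 + (48 - 425/2)) = sqrt(-20 - 329/2) = sqrt(-369/2) = 3*I*sqrt(82)/2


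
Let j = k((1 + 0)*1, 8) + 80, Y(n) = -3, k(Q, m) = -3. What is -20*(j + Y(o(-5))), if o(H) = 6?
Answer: -1480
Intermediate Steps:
j = 77 (j = -3 + 80 = 77)
-20*(j + Y(o(-5))) = -20*(77 - 3) = -20*74 = -1480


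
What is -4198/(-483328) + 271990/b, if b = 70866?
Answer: 32939469547/8562880512 ≈ 3.8468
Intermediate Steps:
-4198/(-483328) + 271990/b = -4198/(-483328) + 271990/70866 = -4198*(-1/483328) + 271990*(1/70866) = 2099/241664 + 135995/35433 = 32939469547/8562880512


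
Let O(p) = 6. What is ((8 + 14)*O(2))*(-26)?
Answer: -3432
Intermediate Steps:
((8 + 14)*O(2))*(-26) = ((8 + 14)*6)*(-26) = (22*6)*(-26) = 132*(-26) = -3432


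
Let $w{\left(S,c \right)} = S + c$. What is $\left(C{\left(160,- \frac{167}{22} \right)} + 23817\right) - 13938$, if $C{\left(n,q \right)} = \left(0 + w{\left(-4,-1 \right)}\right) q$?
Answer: $\frac{218173}{22} \approx 9917.0$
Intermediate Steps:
$C{\left(n,q \right)} = - 5 q$ ($C{\left(n,q \right)} = \left(0 - 5\right) q = - 5 q$)
$\left(C{\left(160,- \frac{167}{22} \right)} + 23817\right) - 13938 = \left(- 5 \left(- \frac{167}{22}\right) + 23817\right) - 13938 = \left(- 5 \left(\left(-167\right) \frac{1}{22}\right) + 23817\right) - 13938 = \left(\left(-5\right) \left(- \frac{167}{22}\right) + 23817\right) - 13938 = \left(\frac{835}{22} + 23817\right) - 13938 = \frac{524809}{22} - 13938 = \frac{218173}{22}$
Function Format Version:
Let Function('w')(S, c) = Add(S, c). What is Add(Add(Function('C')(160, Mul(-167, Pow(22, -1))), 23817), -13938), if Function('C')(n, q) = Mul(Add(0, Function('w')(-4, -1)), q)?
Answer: Rational(218173, 22) ≈ 9917.0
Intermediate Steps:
Function('C')(n, q) = Mul(-5, q) (Function('C')(n, q) = Mul(Add(0, Add(-4, -1)), q) = Mul(Add(0, -5), q) = Mul(-5, q))
Add(Add(Function('C')(160, Mul(-167, Pow(22, -1))), 23817), -13938) = Add(Add(Mul(-5, Mul(-167, Pow(22, -1))), 23817), -13938) = Add(Add(Mul(-5, Mul(-167, Rational(1, 22))), 23817), -13938) = Add(Add(Mul(-5, Rational(-167, 22)), 23817), -13938) = Add(Add(Rational(835, 22), 23817), -13938) = Add(Rational(524809, 22), -13938) = Rational(218173, 22)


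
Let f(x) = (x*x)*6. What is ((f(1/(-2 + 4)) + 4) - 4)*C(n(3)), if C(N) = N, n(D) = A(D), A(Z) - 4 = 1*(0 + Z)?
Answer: 21/2 ≈ 10.500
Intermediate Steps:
A(Z) = 4 + Z (A(Z) = 4 + 1*(0 + Z) = 4 + 1*Z = 4 + Z)
n(D) = 4 + D
f(x) = 6*x² (f(x) = x²*6 = 6*x²)
((f(1/(-2 + 4)) + 4) - 4)*C(n(3)) = ((6*(1/(-2 + 4))² + 4) - 4)*(4 + 3) = ((6*(1/2)² + 4) - 4)*7 = ((6*(½)² + 4) - 4)*7 = ((6*(¼) + 4) - 4)*7 = ((3/2 + 4) - 4)*7 = (11/2 - 4)*7 = (3/2)*7 = 21/2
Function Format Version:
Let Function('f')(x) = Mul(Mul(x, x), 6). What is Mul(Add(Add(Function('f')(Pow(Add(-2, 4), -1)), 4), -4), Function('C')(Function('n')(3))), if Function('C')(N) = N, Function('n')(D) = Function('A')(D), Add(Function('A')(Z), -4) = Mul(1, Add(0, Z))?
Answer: Rational(21, 2) ≈ 10.500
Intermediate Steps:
Function('A')(Z) = Add(4, Z) (Function('A')(Z) = Add(4, Mul(1, Add(0, Z))) = Add(4, Mul(1, Z)) = Add(4, Z))
Function('n')(D) = Add(4, D)
Function('f')(x) = Mul(6, Pow(x, 2)) (Function('f')(x) = Mul(Pow(x, 2), 6) = Mul(6, Pow(x, 2)))
Mul(Add(Add(Function('f')(Pow(Add(-2, 4), -1)), 4), -4), Function('C')(Function('n')(3))) = Mul(Add(Add(Mul(6, Pow(Pow(Add(-2, 4), -1), 2)), 4), -4), Add(4, 3)) = Mul(Add(Add(Mul(6, Pow(Pow(2, -1), 2)), 4), -4), 7) = Mul(Add(Add(Mul(6, Pow(Rational(1, 2), 2)), 4), -4), 7) = Mul(Add(Add(Mul(6, Rational(1, 4)), 4), -4), 7) = Mul(Add(Add(Rational(3, 2), 4), -4), 7) = Mul(Add(Rational(11, 2), -4), 7) = Mul(Rational(3, 2), 7) = Rational(21, 2)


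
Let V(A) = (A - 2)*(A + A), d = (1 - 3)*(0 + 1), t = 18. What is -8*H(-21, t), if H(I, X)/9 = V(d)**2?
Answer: -18432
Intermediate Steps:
d = -2 (d = -2*1 = -2)
V(A) = 2*A*(-2 + A) (V(A) = (-2 + A)*(2*A) = 2*A*(-2 + A))
H(I, X) = 2304 (H(I, X) = 9*(2*(-2)*(-2 - 2))**2 = 9*(2*(-2)*(-4))**2 = 9*16**2 = 9*256 = 2304)
-8*H(-21, t) = -8*2304 = -18432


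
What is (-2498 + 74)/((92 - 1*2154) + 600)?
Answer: 1212/731 ≈ 1.6580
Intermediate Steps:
(-2498 + 74)/((92 - 1*2154) + 600) = -2424/((92 - 2154) + 600) = -2424/(-2062 + 600) = -2424/(-1462) = -2424*(-1/1462) = 1212/731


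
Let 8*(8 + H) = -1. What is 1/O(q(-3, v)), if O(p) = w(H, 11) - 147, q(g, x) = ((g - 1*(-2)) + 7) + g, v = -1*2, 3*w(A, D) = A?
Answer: -24/3593 ≈ -0.0066797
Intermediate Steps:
H = -65/8 (H = -8 + (⅛)*(-1) = -8 - ⅛ = -65/8 ≈ -8.1250)
w(A, D) = A/3
v = -2
q(g, x) = 9 + 2*g (q(g, x) = ((g + 2) + 7) + g = ((2 + g) + 7) + g = (9 + g) + g = 9 + 2*g)
O(p) = -3593/24 (O(p) = (⅓)*(-65/8) - 147 = -65/24 - 147 = -3593/24)
1/O(q(-3, v)) = 1/(-3593/24) = -24/3593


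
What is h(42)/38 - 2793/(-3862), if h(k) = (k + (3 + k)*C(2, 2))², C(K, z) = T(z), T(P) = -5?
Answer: 32360163/36689 ≈ 882.01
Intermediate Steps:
C(K, z) = -5
h(k) = (-15 - 4*k)² (h(k) = (k + (3 + k)*(-5))² = (k + (-15 - 5*k))² = (-15 - 4*k)²)
h(42)/38 - 2793/(-3862) = (15 + 4*42)²/38 - 2793/(-3862) = (15 + 168)²*(1/38) - 2793*(-1/3862) = 183²*(1/38) + 2793/3862 = 33489*(1/38) + 2793/3862 = 33489/38 + 2793/3862 = 32360163/36689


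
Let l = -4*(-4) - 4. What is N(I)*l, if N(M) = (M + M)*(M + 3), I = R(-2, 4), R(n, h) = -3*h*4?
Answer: 51840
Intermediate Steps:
R(n, h) = -12*h
l = 12 (l = 16 - 4 = 12)
I = -48 (I = -12*4 = -48)
N(M) = 2*M*(3 + M) (N(M) = (2*M)*(3 + M) = 2*M*(3 + M))
N(I)*l = (2*(-48)*(3 - 48))*12 = (2*(-48)*(-45))*12 = 4320*12 = 51840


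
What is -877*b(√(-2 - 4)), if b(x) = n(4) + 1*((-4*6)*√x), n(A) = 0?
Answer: 21048*6^(¼)*√I ≈ 23293.0 + 23293.0*I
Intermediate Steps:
b(x) = -24*√x (b(x) = 0 + 1*((-4*6)*√x) = 0 + 1*(-24*√x) = 0 - 24*√x = -24*√x)
-877*b(√(-2 - 4)) = -(-21048)*√(√(-2 - 4)) = -(-21048)*√(√(-6)) = -(-21048)*√(I*√6) = -(-21048)*6^(¼)*√I = 21048*6^(¼)*√I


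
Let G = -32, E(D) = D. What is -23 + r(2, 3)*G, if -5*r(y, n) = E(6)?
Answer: 77/5 ≈ 15.400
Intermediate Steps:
r(y, n) = -6/5 (r(y, n) = -⅕*6 = -6/5)
-23 + r(2, 3)*G = -23 - 6/5*(-32) = -23 + 192/5 = 77/5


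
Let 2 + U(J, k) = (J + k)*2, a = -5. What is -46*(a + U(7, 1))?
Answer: -414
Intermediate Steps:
U(J, k) = -2 + 2*J + 2*k (U(J, k) = -2 + (J + k)*2 = -2 + (2*J + 2*k) = -2 + 2*J + 2*k)
-46*(a + U(7, 1)) = -46*(-5 + (-2 + 2*7 + 2*1)) = -46*(-5 + (-2 + 14 + 2)) = -46*(-5 + 14) = -46*9 = -414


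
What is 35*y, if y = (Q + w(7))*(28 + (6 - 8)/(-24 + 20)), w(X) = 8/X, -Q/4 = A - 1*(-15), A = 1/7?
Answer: -59280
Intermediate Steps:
A = ⅐ ≈ 0.14286
Q = -424/7 (Q = -4*(⅐ - 1*(-15)) = -4*(⅐ + 15) = -4*106/7 = -424/7 ≈ -60.571)
y = -11856/7 (y = (-424/7 + 8/7)*(28 + (6 - 8)/(-24 + 20)) = (-424/7 + 8*(⅐))*(28 - 2/(-4)) = (-424/7 + 8/7)*(28 - 2*(-¼)) = -416*(28 + ½)/7 = -416/7*57/2 = -11856/7 ≈ -1693.7)
35*y = 35*(-11856/7) = -59280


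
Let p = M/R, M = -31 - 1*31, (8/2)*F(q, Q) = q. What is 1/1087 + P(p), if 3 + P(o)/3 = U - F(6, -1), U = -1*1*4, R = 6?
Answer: -55435/2174 ≈ -25.499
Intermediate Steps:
F(q, Q) = q/4
M = -62 (M = -31 - 31 = -62)
U = -4 (U = -1*4 = -4)
p = -31/3 (p = -62/6 = -62*⅙ = -31/3 ≈ -10.333)
P(o) = -51/2 (P(o) = -9 + 3*(-4 - 6/4) = -9 + 3*(-4 - 1*3/2) = -9 + 3*(-4 - 3/2) = -9 + 3*(-11/2) = -9 - 33/2 = -51/2)
1/1087 + P(p) = 1/1087 - 51/2 = -55435/2174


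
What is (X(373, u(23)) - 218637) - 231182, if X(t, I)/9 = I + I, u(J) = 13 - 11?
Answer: -449783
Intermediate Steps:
u(J) = 2
X(t, I) = 18*I (X(t, I) = 9*(I + I) = 9*(2*I) = 18*I)
(X(373, u(23)) - 218637) - 231182 = (18*2 - 218637) - 231182 = (36 - 218637) - 231182 = -218601 - 231182 = -449783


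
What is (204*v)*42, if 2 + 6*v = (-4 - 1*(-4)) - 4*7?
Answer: -42840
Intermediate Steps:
v = -5 (v = -1/3 + ((-4 - 1*(-4)) - 4*7)/6 = -1/3 + ((-4 + 4) - 28)/6 = -1/3 + (0 - 28)/6 = -1/3 + (1/6)*(-28) = -1/3 - 14/3 = -5)
(204*v)*42 = (204*(-5))*42 = -1020*42 = -42840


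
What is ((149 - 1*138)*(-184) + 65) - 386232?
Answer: -388191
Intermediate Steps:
((149 - 1*138)*(-184) + 65) - 386232 = ((149 - 138)*(-184) + 65) - 386232 = (11*(-184) + 65) - 386232 = (-2024 + 65) - 386232 = -1959 - 386232 = -388191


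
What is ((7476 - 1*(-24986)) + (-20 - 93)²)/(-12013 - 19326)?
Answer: -45231/31339 ≈ -1.4433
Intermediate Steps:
((7476 - 1*(-24986)) + (-20 - 93)²)/(-12013 - 19326) = ((7476 + 24986) + (-113)²)/(-31339) = (32462 + 12769)*(-1/31339) = 45231*(-1/31339) = -45231/31339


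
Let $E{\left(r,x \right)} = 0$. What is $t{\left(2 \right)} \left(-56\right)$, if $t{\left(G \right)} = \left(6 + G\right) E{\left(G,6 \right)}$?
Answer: $0$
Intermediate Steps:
$t{\left(G \right)} = 0$ ($t{\left(G \right)} = \left(6 + G\right) 0 = 0$)
$t{\left(2 \right)} \left(-56\right) = 0 \left(-56\right) = 0$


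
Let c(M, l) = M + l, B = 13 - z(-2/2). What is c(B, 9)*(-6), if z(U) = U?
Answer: -138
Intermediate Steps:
B = 14 (B = 13 - (-2)/2 = 13 - 1*(-1) = 13 + 1 = 14)
c(B, 9)*(-6) = (14 + 9)*(-6) = 23*(-6) = -138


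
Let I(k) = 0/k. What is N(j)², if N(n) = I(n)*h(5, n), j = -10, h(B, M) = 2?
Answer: 0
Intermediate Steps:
I(k) = 0
N(n) = 0 (N(n) = 0*2 = 0)
N(j)² = 0² = 0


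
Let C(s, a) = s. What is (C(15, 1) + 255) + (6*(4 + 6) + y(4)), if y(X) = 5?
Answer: 335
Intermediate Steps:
(C(15, 1) + 255) + (6*(4 + 6) + y(4)) = (15 + 255) + (6*(4 + 6) + 5) = 270 + (6*10 + 5) = 270 + (60 + 5) = 270 + 65 = 335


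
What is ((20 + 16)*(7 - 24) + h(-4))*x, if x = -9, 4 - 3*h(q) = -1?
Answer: 5493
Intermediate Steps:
h(q) = 5/3 (h(q) = 4/3 - ⅓*(-1) = 4/3 + ⅓ = 5/3)
((20 + 16)*(7 - 24) + h(-4))*x = ((20 + 16)*(7 - 24) + 5/3)*(-9) = (36*(-17) + 5/3)*(-9) = (-612 + 5/3)*(-9) = -1831/3*(-9) = 5493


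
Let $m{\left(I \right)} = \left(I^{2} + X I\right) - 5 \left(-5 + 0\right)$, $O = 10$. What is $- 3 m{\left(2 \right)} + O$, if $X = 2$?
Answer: $-89$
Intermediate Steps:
$m{\left(I \right)} = 25 + I^{2} + 2 I$ ($m{\left(I \right)} = \left(I^{2} + 2 I\right) - 5 \left(-5 + 0\right) = \left(I^{2} + 2 I\right) - -25 = \left(I^{2} + 2 I\right) + 25 = 25 + I^{2} + 2 I$)
$- 3 m{\left(2 \right)} + O = - 3 \left(25 + 2^{2} + 2 \cdot 2\right) + 10 = - 3 \left(25 + 4 + 4\right) + 10 = \left(-3\right) 33 + 10 = -99 + 10 = -89$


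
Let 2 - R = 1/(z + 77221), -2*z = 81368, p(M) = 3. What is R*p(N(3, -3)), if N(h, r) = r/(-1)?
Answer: 73073/12179 ≈ 5.9999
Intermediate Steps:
N(h, r) = -r (N(h, r) = r*(-1) = -r)
z = -40684 (z = -1/2*81368 = -40684)
R = 73073/36537 (R = 2 - 1/(-40684 + 77221) = 2 - 1/36537 = 73073/36537 ≈ 2.0000)
R*p(N(3, -3)) = (73073/36537)*3 = 73073/12179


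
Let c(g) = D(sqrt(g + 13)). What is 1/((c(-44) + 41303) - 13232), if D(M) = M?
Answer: 28071/787981072 - I*sqrt(31)/787981072 ≈ 3.5624e-5 - 7.0659e-9*I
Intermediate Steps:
c(g) = sqrt(13 + g) (c(g) = sqrt(g + 13) = sqrt(13 + g))
1/((c(-44) + 41303) - 13232) = 1/((sqrt(13 - 44) + 41303) - 13232) = 1/((sqrt(-31) + 41303) - 13232) = 1/((I*sqrt(31) + 41303) - 13232) = 1/((41303 + I*sqrt(31)) - 13232) = 1/(28071 + I*sqrt(31))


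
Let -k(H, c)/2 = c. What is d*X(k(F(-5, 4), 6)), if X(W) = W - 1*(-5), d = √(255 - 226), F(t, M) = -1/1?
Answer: -7*√29 ≈ -37.696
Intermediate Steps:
F(t, M) = -1 (F(t, M) = -1*1 = -1)
k(H, c) = -2*c
d = √29 ≈ 5.3852
X(W) = 5 + W (X(W) = W + 5 = 5 + W)
d*X(k(F(-5, 4), 6)) = √29*(5 - 2*6) = √29*(5 - 12) = √29*(-7) = -7*√29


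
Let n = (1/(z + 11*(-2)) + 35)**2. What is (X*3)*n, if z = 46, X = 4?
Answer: 707281/48 ≈ 14735.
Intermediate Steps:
n = 707281/576 (n = (1/(46 + 11*(-2)) + 35)**2 = (1/(46 - 22) + 35)**2 = (1/24 + 35)**2 = (841/24)**2 = 707281/576 ≈ 1227.9)
(X*3)*n = (4*3)*(707281/576) = 12*(707281/576) = 707281/48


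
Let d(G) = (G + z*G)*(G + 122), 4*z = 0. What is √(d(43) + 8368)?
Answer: 47*√7 ≈ 124.35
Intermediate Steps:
z = 0 (z = (¼)*0 = 0)
d(G) = G*(122 + G) (d(G) = (G + 0*G)*(G + 122) = (G + 0)*(122 + G) = G*(122 + G))
√(d(43) + 8368) = √(43*(122 + 43) + 8368) = √(43*165 + 8368) = √(7095 + 8368) = √15463 = 47*√7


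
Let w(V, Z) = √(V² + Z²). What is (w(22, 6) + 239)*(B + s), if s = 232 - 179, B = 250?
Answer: 72417 + 606*√130 ≈ 79327.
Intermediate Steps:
s = 53
(w(22, 6) + 239)*(B + s) = (√(22² + 6²) + 239)*(250 + 53) = (√(484 + 36) + 239)*303 = (√520 + 239)*303 = (2*√130 + 239)*303 = (239 + 2*√130)*303 = 72417 + 606*√130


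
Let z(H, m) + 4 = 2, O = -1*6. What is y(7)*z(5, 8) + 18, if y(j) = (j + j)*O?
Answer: 186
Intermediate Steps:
O = -6
y(j) = -12*j (y(j) = (j + j)*(-6) = (2*j)*(-6) = -12*j)
z(H, m) = -2 (z(H, m) = -4 + 2 = -2)
y(7)*z(5, 8) + 18 = -12*7*(-2) + 18 = -84*(-2) + 18 = 168 + 18 = 186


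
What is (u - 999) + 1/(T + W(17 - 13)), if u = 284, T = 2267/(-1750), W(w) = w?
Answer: -3382345/4733 ≈ -714.63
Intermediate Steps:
T = -2267/1750 (T = 2267*(-1/1750) = -2267/1750 ≈ -1.2954)
(u - 999) + 1/(T + W(17 - 13)) = (284 - 999) + 1/(-2267/1750 + (17 - 13)) = -715 + 1/(-2267/1750 + 4) = -715 + 1/(4733/1750) = -715 + 1750/4733 = -3382345/4733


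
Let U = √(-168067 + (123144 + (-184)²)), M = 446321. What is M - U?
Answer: 446321 - I*√11067 ≈ 4.4632e+5 - 105.2*I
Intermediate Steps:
U = I*√11067 (U = √(-168067 + (123144 + 33856)) = √(-168067 + 157000) = √(-11067) = I*√11067 ≈ 105.2*I)
M - U = 446321 - I*√11067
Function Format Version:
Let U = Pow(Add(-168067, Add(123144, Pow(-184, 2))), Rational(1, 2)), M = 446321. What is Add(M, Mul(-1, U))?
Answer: Add(446321, Mul(-1, I, Pow(11067, Rational(1, 2)))) ≈ Add(4.4632e+5, Mul(-105.20, I))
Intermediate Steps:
U = Mul(I, Pow(11067, Rational(1, 2))) (U = Pow(Add(-168067, Add(123144, 33856)), Rational(1, 2)) = Pow(Add(-168067, 157000), Rational(1, 2)) = Pow(-11067, Rational(1, 2)) = Mul(I, Pow(11067, Rational(1, 2))) ≈ Mul(105.20, I))
Add(M, Mul(-1, U)) = Add(446321, Mul(-1, Mul(I, Pow(11067, Rational(1, 2))))) = Add(446321, Mul(-1, I, Pow(11067, Rational(1, 2))))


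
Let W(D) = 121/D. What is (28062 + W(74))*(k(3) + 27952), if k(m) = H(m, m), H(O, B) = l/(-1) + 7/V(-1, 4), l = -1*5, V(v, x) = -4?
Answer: 232219677089/296 ≈ 7.8453e+8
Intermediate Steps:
l = -5
H(O, B) = 13/4 (H(O, B) = -5/(-1) + 7/(-4) = -5*(-1) + 7*(-¼) = 5 - 7/4 = 13/4)
k(m) = 13/4
(28062 + W(74))*(k(3) + 27952) = (28062 + 121/74)*(13/4 + 27952) = (28062 + 121*(1/74))*(111821/4) = (28062 + 121/74)*(111821/4) = (2076709/74)*(111821/4) = 232219677089/296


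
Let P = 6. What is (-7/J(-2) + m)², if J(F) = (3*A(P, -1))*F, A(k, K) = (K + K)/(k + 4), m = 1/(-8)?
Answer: 20449/576 ≈ 35.502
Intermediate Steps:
m = -⅛ ≈ -0.12500
A(k, K) = 2*K/(4 + k) (A(k, K) = (2*K)/(4 + k) = 2*K/(4 + k))
J(F) = -3*F/5 (J(F) = (3*(2*(-1)/(4 + 6)))*F = (3*(2*(-1)/10))*F = (3*(2*(-1)*(⅒)))*F = (3*(-⅕))*F = -3*F/5)
(-7/J(-2) + m)² = (-7/((-⅗*(-2))) - ⅛)² = (-7/6/5 - ⅛)² = (-7*⅚ - ⅛)² = (-35/6 - ⅛)² = (-143/24)² = 20449/576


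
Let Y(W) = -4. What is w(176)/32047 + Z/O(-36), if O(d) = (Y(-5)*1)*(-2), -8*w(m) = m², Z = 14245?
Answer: 456478539/256376 ≈ 1780.5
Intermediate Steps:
w(m) = -m²/8
O(d) = 8 (O(d) = -4*1*(-2) = -4*(-2) = 8)
w(176)/32047 + Z/O(-36) = -⅛*176²/32047 + 14245/8 = -⅛*30976*(1/32047) + 14245*(⅛) = -3872*1/32047 + 14245/8 = -3872/32047 + 14245/8 = 456478539/256376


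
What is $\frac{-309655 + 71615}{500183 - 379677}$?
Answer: $- \frac{119020}{60253} \approx -1.9753$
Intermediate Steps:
$\frac{-309655 + 71615}{500183 - 379677} = - \frac{238040}{120506} = \left(-238040\right) \frac{1}{120506} = - \frac{119020}{60253}$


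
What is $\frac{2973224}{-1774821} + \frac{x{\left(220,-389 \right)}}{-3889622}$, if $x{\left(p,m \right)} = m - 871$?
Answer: $- \frac{5781240603434}{3451691403831} \approx -1.6749$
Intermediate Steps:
$x{\left(p,m \right)} = -871 + m$ ($x{\left(p,m \right)} = m - 871 = -871 + m$)
$\frac{2973224}{-1774821} + \frac{x{\left(220,-389 \right)}}{-3889622} = \frac{2973224}{-1774821} + \frac{-871 - 389}{-3889622} = 2973224 \left(- \frac{1}{1774821}\right) - - \frac{630}{1944811} = - \frac{2973224}{1774821} + \frac{630}{1944811} = - \frac{5781240603434}{3451691403831}$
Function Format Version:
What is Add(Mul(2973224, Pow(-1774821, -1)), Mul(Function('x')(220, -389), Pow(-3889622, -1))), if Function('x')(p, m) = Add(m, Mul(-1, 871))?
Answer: Rational(-5781240603434, 3451691403831) ≈ -1.6749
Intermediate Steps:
Function('x')(p, m) = Add(-871, m) (Function('x')(p, m) = Add(m, -871) = Add(-871, m))
Add(Mul(2973224, Pow(-1774821, -1)), Mul(Function('x')(220, -389), Pow(-3889622, -1))) = Add(Mul(2973224, Pow(-1774821, -1)), Mul(Add(-871, -389), Pow(-3889622, -1))) = Add(Mul(2973224, Rational(-1, 1774821)), Mul(-1260, Rational(-1, 3889622))) = Add(Rational(-2973224, 1774821), Rational(630, 1944811)) = Rational(-5781240603434, 3451691403831)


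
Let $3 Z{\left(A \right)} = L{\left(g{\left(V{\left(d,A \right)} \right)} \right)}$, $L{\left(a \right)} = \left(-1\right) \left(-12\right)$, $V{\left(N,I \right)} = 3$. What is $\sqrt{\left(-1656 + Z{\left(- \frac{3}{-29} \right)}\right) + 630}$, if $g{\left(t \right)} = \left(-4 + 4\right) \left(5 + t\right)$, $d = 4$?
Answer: $i \sqrt{1022} \approx 31.969 i$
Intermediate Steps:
$g{\left(t \right)} = 0$ ($g{\left(t \right)} = 0 \left(5 + t\right) = 0$)
$L{\left(a \right)} = 12$
$Z{\left(A \right)} = 4$ ($Z{\left(A \right)} = \frac{1}{3} \cdot 12 = 4$)
$\sqrt{\left(-1656 + Z{\left(- \frac{3}{-29} \right)}\right) + 630} = \sqrt{\left(-1656 + 4\right) + 630} = \sqrt{-1652 + 630} = \sqrt{-1022} = i \sqrt{1022}$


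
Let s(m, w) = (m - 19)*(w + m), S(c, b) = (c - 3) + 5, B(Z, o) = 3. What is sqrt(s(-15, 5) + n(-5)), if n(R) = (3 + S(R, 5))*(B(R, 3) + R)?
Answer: 2*sqrt(85) ≈ 18.439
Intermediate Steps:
S(c, b) = 2 + c (S(c, b) = (-3 + c) + 5 = 2 + c)
s(m, w) = (-19 + m)*(m + w)
n(R) = (3 + R)*(5 + R) (n(R) = (3 + (2 + R))*(3 + R) = (5 + R)*(3 + R) = (3 + R)*(5 + R))
sqrt(s(-15, 5) + n(-5)) = sqrt(((-15)**2 - 19*(-15) - 19*5 - 15*5) + (15 + (-5)**2 + 8*(-5))) = sqrt((225 + 285 - 95 - 75) + (15 + 25 - 40)) = sqrt(340 + 0) = sqrt(340) = 2*sqrt(85)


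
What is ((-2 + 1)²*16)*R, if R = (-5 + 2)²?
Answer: 144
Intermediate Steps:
R = 9 (R = (-3)² = 9)
((-2 + 1)²*16)*R = ((-2 + 1)²*16)*9 = ((-1)²*16)*9 = (1*16)*9 = 16*9 = 144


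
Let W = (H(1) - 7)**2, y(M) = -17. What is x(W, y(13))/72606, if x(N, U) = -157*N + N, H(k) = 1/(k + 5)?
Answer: -21853/217818 ≈ -0.10033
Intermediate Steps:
H(k) = 1/(5 + k)
W = 1681/36 (W = (1/(5 + 1) - 7)**2 = (1/6 - 7)**2 = (-41/6)**2 = 1681/36 ≈ 46.694)
x(N, U) = -156*N
x(W, y(13))/72606 = -156*1681/36/72606 = -21853/3*1/72606 = -21853/217818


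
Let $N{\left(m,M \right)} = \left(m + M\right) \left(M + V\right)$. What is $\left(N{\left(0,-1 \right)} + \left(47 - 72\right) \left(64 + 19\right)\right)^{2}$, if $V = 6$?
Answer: $4326400$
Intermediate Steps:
$N{\left(m,M \right)} = \left(6 + M\right) \left(M + m\right)$ ($N{\left(m,M \right)} = \left(m + M\right) \left(M + 6\right) = \left(M + m\right) \left(6 + M\right) = \left(6 + M\right) \left(M + m\right)$)
$\left(N{\left(0,-1 \right)} + \left(47 - 72\right) \left(64 + 19\right)\right)^{2} = \left(\left(\left(-1\right)^{2} + 6 \left(-1\right) + 6 \cdot 0 - 0\right) + \left(47 - 72\right) \left(64 + 19\right)\right)^{2} = \left(\left(1 - 6 + 0 + 0\right) - 2075\right)^{2} = \left(-5 - 2075\right)^{2} = \left(-2080\right)^{2} = 4326400$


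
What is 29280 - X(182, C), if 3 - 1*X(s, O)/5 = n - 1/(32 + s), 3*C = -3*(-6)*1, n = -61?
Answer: 6197435/214 ≈ 28960.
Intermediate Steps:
C = 6 (C = (-3*(-6)*1)/3 = (18*1)/3 = (1/3)*18 = 6)
X(s, O) = 320 + 5/(32 + s) (X(s, O) = 15 - 5*(-61 - 1/(32 + s)) = 15 + (305 + 5/(32 + s)) = 320 + 5/(32 + s))
29280 - X(182, C) = 29280 - 5*(2049 + 64*182)/(32 + 182) = 29280 - 5*(2049 + 11648)/214 = 29280 - 5*13697/214 = 29280 - 1*68485/214 = 29280 - 68485/214 = 6197435/214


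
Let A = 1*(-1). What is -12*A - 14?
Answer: -2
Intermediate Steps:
A = -1
-12*A - 14 = -12*(-1) - 14 = 12 - 14 = -2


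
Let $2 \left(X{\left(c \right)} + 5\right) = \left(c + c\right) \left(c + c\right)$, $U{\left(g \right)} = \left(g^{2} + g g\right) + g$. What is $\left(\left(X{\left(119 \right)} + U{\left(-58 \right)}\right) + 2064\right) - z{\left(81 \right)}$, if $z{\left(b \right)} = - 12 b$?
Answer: $38023$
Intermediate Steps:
$U{\left(g \right)} = g + 2 g^{2}$ ($U{\left(g \right)} = \left(g^{2} + g^{2}\right) + g = 2 g^{2} + g = g + 2 g^{2}$)
$X{\left(c \right)} = -5 + 2 c^{2}$ ($X{\left(c \right)} = -5 + \frac{\left(c + c\right) \left(c + c\right)}{2} = -5 + \frac{2 c 2 c}{2} = -5 + \frac{4 c^{2}}{2} = -5 + 2 c^{2}$)
$\left(\left(X{\left(119 \right)} + U{\left(-58 \right)}\right) + 2064\right) - z{\left(81 \right)} = \left(\left(\left(-5 + 2 \cdot 119^{2}\right) - 58 \left(1 + 2 \left(-58\right)\right)\right) + 2064\right) - \left(-12\right) 81 = \left(\left(\left(-5 + 2 \cdot 14161\right) - 58 \left(1 - 116\right)\right) + 2064\right) - -972 = \left(\left(\left(-5 + 28322\right) - -6670\right) + 2064\right) + 972 = \left(\left(28317 + 6670\right) + 2064\right) + 972 = \left(34987 + 2064\right) + 972 = 37051 + 972 = 38023$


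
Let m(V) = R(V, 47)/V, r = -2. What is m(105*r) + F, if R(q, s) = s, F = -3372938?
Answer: -708317027/210 ≈ -3.3729e+6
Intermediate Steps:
m(V) = 47/V
m(105*r) + F = 47/((105*(-2))) - 3372938 = 47/(-210) - 3372938 = 47*(-1/210) - 3372938 = -47/210 - 3372938 = -708317027/210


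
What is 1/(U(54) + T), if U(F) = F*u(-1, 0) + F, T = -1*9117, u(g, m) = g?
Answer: -1/9117 ≈ -0.00010969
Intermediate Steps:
T = -9117
U(F) = 0 (U(F) = F*(-1) + F = -F + F = 0)
1/(U(54) + T) = 1/(0 - 9117) = 1/(-9117) = -1/9117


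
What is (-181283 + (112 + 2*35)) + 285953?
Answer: 104852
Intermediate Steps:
(-181283 + (112 + 2*35)) + 285953 = (-181283 + (112 + 70)) + 285953 = (-181283 + 182) + 285953 = -181101 + 285953 = 104852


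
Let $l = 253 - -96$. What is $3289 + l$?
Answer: $3638$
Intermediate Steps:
$l = 349$ ($l = 253 + 96 = 349$)
$3289 + l = 3289 + 349 = 3638$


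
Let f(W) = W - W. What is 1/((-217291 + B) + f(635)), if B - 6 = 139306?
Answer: -1/77979 ≈ -1.2824e-5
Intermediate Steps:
f(W) = 0
B = 139312 (B = 6 + 139306 = 139312)
1/((-217291 + B) + f(635)) = 1/((-217291 + 139312) + 0) = 1/(-77979 + 0) = 1/(-77979) = -1/77979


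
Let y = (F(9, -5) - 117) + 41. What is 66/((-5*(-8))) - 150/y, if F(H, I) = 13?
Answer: 1693/420 ≈ 4.0310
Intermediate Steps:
y = -63 (y = (13 - 117) + 41 = -104 + 41 = -63)
66/((-5*(-8))) - 150/y = 66/((-5*(-8))) - 150/(-63) = 66/40 - 150*(-1/63) = 66*(1/40) + 50/21 = 33/20 + 50/21 = 1693/420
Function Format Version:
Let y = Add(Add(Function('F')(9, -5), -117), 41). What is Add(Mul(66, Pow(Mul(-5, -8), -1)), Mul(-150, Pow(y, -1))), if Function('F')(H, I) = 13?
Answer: Rational(1693, 420) ≈ 4.0310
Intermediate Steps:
y = -63 (y = Add(Add(13, -117), 41) = Add(-104, 41) = -63)
Add(Mul(66, Pow(Mul(-5, -8), -1)), Mul(-150, Pow(y, -1))) = Add(Mul(66, Pow(Mul(-5, -8), -1)), Mul(-150, Pow(-63, -1))) = Add(Mul(66, Pow(40, -1)), Mul(-150, Rational(-1, 63))) = Add(Mul(66, Rational(1, 40)), Rational(50, 21)) = Add(Rational(33, 20), Rational(50, 21)) = Rational(1693, 420)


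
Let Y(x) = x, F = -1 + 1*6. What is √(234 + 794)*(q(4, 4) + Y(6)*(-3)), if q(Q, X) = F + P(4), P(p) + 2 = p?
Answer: -22*√257 ≈ -352.69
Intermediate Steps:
P(p) = -2 + p
F = 5 (F = -1 + 6 = 5)
q(Q, X) = 7 (q(Q, X) = 5 + (-2 + 4) = 5 + 2 = 7)
√(234 + 794)*(q(4, 4) + Y(6)*(-3)) = √(234 + 794)*(7 + 6*(-3)) = √1028*(7 - 18) = (2*√257)*(-11) = -22*√257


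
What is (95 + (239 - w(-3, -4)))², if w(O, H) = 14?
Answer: 102400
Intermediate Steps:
(95 + (239 - w(-3, -4)))² = (95 + (239 - 1*14))² = (95 + (239 - 14))² = (95 + 225)² = 320² = 102400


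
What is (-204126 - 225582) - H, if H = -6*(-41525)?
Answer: -678858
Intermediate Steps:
H = 249150
(-204126 - 225582) - H = (-204126 - 225582) - 1*249150 = -429708 - 249150 = -678858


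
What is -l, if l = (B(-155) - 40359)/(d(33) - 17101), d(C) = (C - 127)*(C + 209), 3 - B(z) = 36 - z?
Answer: -40547/39849 ≈ -1.0175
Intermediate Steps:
B(z) = -33 + z (B(z) = 3 - (36 - z) = 3 + (-36 + z) = -33 + z)
d(C) = (-127 + C)*(209 + C)
l = 40547/39849 (l = ((-33 - 155) - 40359)/((-26543 + 33**2 + 82*33) - 17101) = (-188 - 40359)/((-26543 + 1089 + 2706) - 17101) = -40547/(-22748 - 17101) = -40547/(-39849) = -40547*(-1/39849) = 40547/39849 ≈ 1.0175)
-l = -1*40547/39849 = -40547/39849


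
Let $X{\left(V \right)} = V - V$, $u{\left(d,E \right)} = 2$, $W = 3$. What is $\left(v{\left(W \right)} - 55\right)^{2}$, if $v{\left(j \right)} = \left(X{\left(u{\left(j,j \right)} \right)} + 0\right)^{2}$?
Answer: $3025$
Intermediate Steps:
$X{\left(V \right)} = 0$
$v{\left(j \right)} = 0$ ($v{\left(j \right)} = \left(0 + 0\right)^{2} = 0^{2} = 0$)
$\left(v{\left(W \right)} - 55\right)^{2} = \left(0 - 55\right)^{2} = \left(-55\right)^{2} = 3025$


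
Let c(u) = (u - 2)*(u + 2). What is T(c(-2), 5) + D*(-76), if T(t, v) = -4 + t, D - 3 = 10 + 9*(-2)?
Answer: 376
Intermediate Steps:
c(u) = (-2 + u)*(2 + u)
D = -5 (D = 3 + (10 + 9*(-2)) = 3 + (10 - 18) = 3 - 8 = -5)
T(c(-2), 5) + D*(-76) = (-4 + (-4 + (-2)²)) - 5*(-76) = (-4 + (-4 + 4)) + 380 = (-4 + 0) + 380 = -4 + 380 = 376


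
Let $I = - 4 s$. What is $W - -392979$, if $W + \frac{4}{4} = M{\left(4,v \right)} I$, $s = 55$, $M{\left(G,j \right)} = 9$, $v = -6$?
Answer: $390998$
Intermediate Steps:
$I = -220$ ($I = \left(-4\right) 55 = -220$)
$W = -1981$ ($W = -1 + 9 \left(-220\right) = -1 - 1980 = -1981$)
$W - -392979 = -1981 - -392979 = -1981 + 392979 = 390998$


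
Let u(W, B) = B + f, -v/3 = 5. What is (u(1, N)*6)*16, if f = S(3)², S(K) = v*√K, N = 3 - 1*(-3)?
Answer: 65376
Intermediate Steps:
v = -15 (v = -3*5 = -15)
N = 6 (N = 3 + 3 = 6)
S(K) = -15*√K
f = 675 (f = (-15*√3)² = 675)
u(W, B) = 675 + B (u(W, B) = B + 675 = 675 + B)
(u(1, N)*6)*16 = ((675 + 6)*6)*16 = (681*6)*16 = 4086*16 = 65376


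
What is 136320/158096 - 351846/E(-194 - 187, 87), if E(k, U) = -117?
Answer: 386398574/128453 ≈ 3008.1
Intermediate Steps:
136320/158096 - 351846/E(-194 - 187, 87) = 136320/158096 - 351846/(-117) = 136320*(1/158096) - 351846*(-1/117) = 8520/9881 + 39094/13 = 386398574/128453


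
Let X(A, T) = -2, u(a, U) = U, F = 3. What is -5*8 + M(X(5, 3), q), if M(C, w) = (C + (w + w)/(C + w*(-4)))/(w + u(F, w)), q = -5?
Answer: -3577/90 ≈ -39.744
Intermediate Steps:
M(C, w) = (C + 2*w/(C - 4*w))/(2*w) (M(C, w) = (C + (w + w)/(C + w*(-4)))/(w + w) = (C + (2*w)/(C - 4*w))/((2*w)) = (C + 2*w/(C - 4*w))*(1/(2*w)) = (C + 2*w/(C - 4*w))/(2*w))
-5*8 + M(X(5, 3), q) = -5*8 + (-5 + (½)*(-2)² - 2*(-2)*(-5))/((-5)*(-2 - 4*(-5))) = -40 - (-5 + (½)*4 - 20)/(5*(-2 + 20)) = -40 - ⅕*(-5 + 2 - 20)/18 = -40 - ⅕*1/18*(-23) = -40 + 23/90 = -3577/90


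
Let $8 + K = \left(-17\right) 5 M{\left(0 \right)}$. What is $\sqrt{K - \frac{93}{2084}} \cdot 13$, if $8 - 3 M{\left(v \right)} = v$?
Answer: $\frac{13 i \sqrt{2293569645}}{3126} \approx 199.16 i$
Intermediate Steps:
$M{\left(v \right)} = \frac{8}{3} - \frac{v}{3}$
$K = - \frac{704}{3}$ ($K = -8 + \left(-17\right) 5 \left(\frac{8}{3} - 0\right) = -8 - 85 \left(\frac{8}{3} + 0\right) = -8 - \frac{680}{3} = - \frac{704}{3} \approx -234.67$)
$\sqrt{K - \frac{93}{2084}} \cdot 13 = \sqrt{- \frac{704}{3} - \frac{93}{2084}} \cdot 13 = \sqrt{- \frac{1467415}{6252}} \cdot 13 = \frac{i \sqrt{2293569645}}{3126} \cdot 13 = \frac{13 i \sqrt{2293569645}}{3126}$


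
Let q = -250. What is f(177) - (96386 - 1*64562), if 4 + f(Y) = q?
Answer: -32078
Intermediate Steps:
f(Y) = -254 (f(Y) = -4 - 250 = -254)
f(177) - (96386 - 1*64562) = -254 - (96386 - 1*64562) = -254 - (96386 - 64562) = -254 - 1*31824 = -254 - 31824 = -32078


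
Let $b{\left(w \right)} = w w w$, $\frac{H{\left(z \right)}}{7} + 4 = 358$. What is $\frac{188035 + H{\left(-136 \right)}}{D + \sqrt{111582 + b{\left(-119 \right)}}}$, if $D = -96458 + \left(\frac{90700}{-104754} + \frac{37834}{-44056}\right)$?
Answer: $- \frac{24462565898130648035707508796}{12387876077108532617137308121} - \frac{253603936745229808986768 i \sqrt{1573577}}{12387876077108532617137308121} \approx -1.9747 - 0.02568 i$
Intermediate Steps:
$H{\left(z \right)} = 2478$ ($H{\left(z \right)} = -28 + 7 \cdot 358 = -28 + 2506 = 2478$)
$b{\left(w \right)} = w^{3}$ ($b{\left(w \right)} = w^{2} w = w^{3}$)
$D = - \frac{111291425496157}{1153760556}$ ($D = -96458 + \left(90700 \left(- \frac{1}{104754}\right) + 37834 \left(- \frac{1}{44056}\right)\right) = -96458 - \frac{1989785509}{1153760556} = - \frac{111291425496157}{1153760556} \approx -96460.0$)
$\frac{188035 + H{\left(-136 \right)}}{D + \sqrt{111582 + b{\left(-119 \right)}}} = \frac{188035 + 2478}{- \frac{111291425496157}{1153760556} + \sqrt{111582 + \left(-119\right)^{3}}} = \frac{190513}{- \frac{111291425496157}{1153760556} + \sqrt{111582 - 1685159}} = \frac{190513}{- \frac{111291425496157}{1153760556} + \sqrt{-1573577}} = \frac{190513}{- \frac{111291425496157}{1153760556} + i \sqrt{1573577}}$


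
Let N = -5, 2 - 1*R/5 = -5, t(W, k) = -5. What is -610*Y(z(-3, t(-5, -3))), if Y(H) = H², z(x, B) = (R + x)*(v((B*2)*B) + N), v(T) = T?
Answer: -1264896000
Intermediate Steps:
R = 35 (R = 10 - 5*(-5) = 10 + 25 = 35)
z(x, B) = (-5 + 2*B²)*(35 + x) (z(x, B) = (35 + x)*((B*2)*B - 5) = (35 + x)*((2*B)*B - 5) = (35 + x)*(2*B² - 5) = (35 + x)*(-5 + 2*B²) = (-5 + 2*B²)*(35 + x))
-610*Y(z(-3, t(-5, -3))) = -610*(-175 - 5*(-3) + 70*(-5)² + 2*(-3)*(-5)²)² = -610*(-175 + 15 + 70*25 + 2*(-3)*25)² = -610*(-175 + 15 + 1750 - 150)² = -610*1440² = -610*2073600 = -1264896000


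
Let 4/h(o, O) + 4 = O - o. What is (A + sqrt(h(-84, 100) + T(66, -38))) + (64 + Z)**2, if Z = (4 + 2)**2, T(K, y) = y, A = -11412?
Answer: -1412 + I*sqrt(8545)/15 ≈ -1412.0 + 6.1626*I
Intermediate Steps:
h(o, O) = 4/(-4 + O - o) (h(o, O) = 4/(-4 + (O - o)) = 4/(-4 + O - o))
Z = 36 (Z = 6**2 = 36)
(A + sqrt(h(-84, 100) + T(66, -38))) + (64 + Z)**2 = (-11412 + sqrt(-4/(4 - 84 - 1*100) - 38)) + (64 + 36)**2 = (-11412 + sqrt(-4/(4 - 84 - 100) - 38)) + 100**2 = (-11412 + sqrt(-4/(-180) - 38)) + 10000 = (-11412 + sqrt(-4*(-1/180) - 38)) + 10000 = (-11412 + sqrt(1/45 - 38)) + 10000 = (-11412 + sqrt(-1709/45)) + 10000 = (-11412 + I*sqrt(8545)/15) + 10000 = -1412 + I*sqrt(8545)/15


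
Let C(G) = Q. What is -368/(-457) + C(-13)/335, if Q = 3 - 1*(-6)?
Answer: 127393/153095 ≈ 0.83212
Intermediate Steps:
Q = 9 (Q = 3 + 6 = 9)
C(G) = 9
-368/(-457) + C(-13)/335 = -368/(-457) + 9/335 = -368*(-1/457) + 9*(1/335) = 368/457 + 9/335 = 127393/153095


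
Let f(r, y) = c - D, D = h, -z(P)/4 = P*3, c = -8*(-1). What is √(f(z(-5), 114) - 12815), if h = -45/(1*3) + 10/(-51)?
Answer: I*√33271482/51 ≈ 113.1*I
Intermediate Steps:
c = 8
z(P) = -12*P (z(P) = -4*P*3 = -12*P)
h = -775/51 (h = -45/3 + 10*(-1/51) = -45*⅓ - 10/51 = -15 - 10/51 = -775/51 ≈ -15.196)
D = -775/51 ≈ -15.196
f(r, y) = 1183/51 (f(r, y) = 8 - 1*(-775/51) = 8 + 775/51 = 1183/51)
√(f(z(-5), 114) - 12815) = √(1183/51 - 12815) = √(-652382/51) = I*√33271482/51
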